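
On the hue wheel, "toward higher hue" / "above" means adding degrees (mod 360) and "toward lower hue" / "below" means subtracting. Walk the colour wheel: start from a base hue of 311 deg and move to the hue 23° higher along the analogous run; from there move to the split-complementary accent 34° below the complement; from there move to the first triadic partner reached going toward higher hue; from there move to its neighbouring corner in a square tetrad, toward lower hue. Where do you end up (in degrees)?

+23° (analog 23° ↑): 311 + 23 = 334°
+146° (split-comp 34° ↓): 334 + 146 = 480 → 480 − 360 = 120°
+120° (triadic ↑): 120 + 120 = 240°
−90° (square ↓): 240 − 90 = 150°

150°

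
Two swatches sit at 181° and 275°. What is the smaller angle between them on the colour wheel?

94°

|181 − 275| = 94.
94 ≤ 180, so the shorter arc is 94°.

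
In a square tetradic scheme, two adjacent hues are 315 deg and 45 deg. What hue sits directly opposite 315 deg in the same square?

A square tetradic scheme places four hues 90° apart; opposite corners are 180° apart.
315 + 180 = 495 → 495 − 360 = 135°

135°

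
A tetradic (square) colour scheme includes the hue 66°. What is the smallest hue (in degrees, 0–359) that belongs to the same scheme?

A square tetradic scheme places four hues every 90°.
The full set through 66° is {66°, 156°, 246°, 336°}.

66°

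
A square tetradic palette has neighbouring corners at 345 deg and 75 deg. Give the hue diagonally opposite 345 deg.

165°

A square tetradic scheme places four hues 90° apart; opposite corners are 180° apart.
345 + 180 = 525 → 525 − 360 = 165°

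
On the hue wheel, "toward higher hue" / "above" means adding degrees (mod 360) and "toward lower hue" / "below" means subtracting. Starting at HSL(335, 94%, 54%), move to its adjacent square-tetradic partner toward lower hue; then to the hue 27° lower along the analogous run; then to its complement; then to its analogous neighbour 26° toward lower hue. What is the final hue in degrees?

square ↓ −90°: 335 − 90 = 245°
analog 27° ↓ −27°: 245 − 27 = 218°
complement +180°: 218 + 180 = 398 → 398 − 360 = 38°
analog 26° ↓ −26°: 38 − 26 = 12°

12°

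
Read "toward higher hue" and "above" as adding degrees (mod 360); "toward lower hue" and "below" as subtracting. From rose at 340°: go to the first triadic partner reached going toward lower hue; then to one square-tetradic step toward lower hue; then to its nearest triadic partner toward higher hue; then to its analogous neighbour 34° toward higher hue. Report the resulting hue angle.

284°

triadic ↓ −120°: 340 − 120 = 220°
square ↓ −90°: 220 − 90 = 130°
triadic ↑ +120°: 130 + 120 = 250°
analog 34° ↑ +34°: 250 + 34 = 284°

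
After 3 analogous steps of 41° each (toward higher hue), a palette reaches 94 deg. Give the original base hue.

331°

3 steps of 41° (toward higher hue) give a net shift of +123°.
Start = end − shift: 94 − 123 = -29 → -29 + 360 = 331°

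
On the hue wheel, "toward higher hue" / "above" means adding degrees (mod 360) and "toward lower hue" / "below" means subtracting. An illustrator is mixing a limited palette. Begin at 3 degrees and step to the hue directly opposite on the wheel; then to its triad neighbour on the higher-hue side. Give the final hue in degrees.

complement +180°: 3 + 180 = 183°
triadic ↑ +120°: 183 + 120 = 303°

303°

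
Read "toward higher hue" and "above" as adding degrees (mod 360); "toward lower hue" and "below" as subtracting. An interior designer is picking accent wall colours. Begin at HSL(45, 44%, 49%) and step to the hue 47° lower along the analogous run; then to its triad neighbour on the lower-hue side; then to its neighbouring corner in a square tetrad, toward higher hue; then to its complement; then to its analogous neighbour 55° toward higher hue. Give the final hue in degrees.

203°

−47° (analog 47° ↓): 45 − 47 = -2 → -2 + 360 = 358°
−120° (triadic ↓): 358 − 120 = 238°
+90° (square ↑): 238 + 90 = 328°
+180° (complement): 328 + 180 = 508 → 508 − 360 = 148°
+55° (analog 55° ↑): 148 + 55 = 203°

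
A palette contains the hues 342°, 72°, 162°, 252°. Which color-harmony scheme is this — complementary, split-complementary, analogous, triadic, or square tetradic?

square tetradic

Sort the hues: 72°, 162°, 252°, 342°.
Successive gaps around the wheel: 90°, 90°, 90°, 90°.
Four hues every 90° form a square tetradic scheme.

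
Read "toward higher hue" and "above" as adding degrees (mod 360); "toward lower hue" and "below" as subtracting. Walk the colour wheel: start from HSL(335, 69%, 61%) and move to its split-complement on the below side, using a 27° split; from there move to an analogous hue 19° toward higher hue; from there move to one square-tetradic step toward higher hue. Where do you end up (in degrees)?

335 + 153 = 488 → 488 − 360 = 128°   (split-comp 27° ↓)
128 + 19 = 147°   (analog 19° ↑)
147 + 90 = 237°   (square ↑)

237°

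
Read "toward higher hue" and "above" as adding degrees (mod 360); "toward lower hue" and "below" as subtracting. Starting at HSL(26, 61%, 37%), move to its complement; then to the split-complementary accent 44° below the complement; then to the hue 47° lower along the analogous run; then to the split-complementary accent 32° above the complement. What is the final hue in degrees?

147°

+180° (complement): 26 + 180 = 206°
+136° (split-comp 44° ↓): 206 + 136 = 342°
−47° (analog 47° ↓): 342 − 47 = 295°
+212° (split-comp 32° ↑): 295 + 212 = 507 → 507 − 360 = 147°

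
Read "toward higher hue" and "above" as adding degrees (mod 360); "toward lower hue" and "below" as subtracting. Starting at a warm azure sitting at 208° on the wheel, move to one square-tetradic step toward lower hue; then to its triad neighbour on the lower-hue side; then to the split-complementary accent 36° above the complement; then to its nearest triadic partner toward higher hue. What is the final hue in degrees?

square ↓ −90°: 208 − 90 = 118°
triadic ↓ −120°: 118 − 120 = -2 → -2 + 360 = 358°
split-comp 36° ↑ +216°: 358 + 216 = 574 → 574 − 360 = 214°
triadic ↑ +120°: 214 + 120 = 334°

334°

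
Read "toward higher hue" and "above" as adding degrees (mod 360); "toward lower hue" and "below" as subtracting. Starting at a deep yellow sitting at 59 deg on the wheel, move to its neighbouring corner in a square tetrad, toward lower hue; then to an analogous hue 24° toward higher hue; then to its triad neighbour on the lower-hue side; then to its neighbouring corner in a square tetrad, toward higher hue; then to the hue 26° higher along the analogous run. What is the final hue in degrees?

349°

−90° (square ↓): 59 − 90 = -31 → -31 + 360 = 329°
+24° (analog 24° ↑): 329 + 24 = 353°
−120° (triadic ↓): 353 − 120 = 233°
+90° (square ↑): 233 + 90 = 323°
+26° (analog 26° ↑): 323 + 26 = 349°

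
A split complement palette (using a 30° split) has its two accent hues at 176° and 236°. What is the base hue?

26°

The accents sit 30° either side of the complement, so the complement is their short-arc midpoint on the wheel.
Short-arc midpoint of 176° and 236°: 206°.
Base is 180° from the complement: 206 − 180 = 26°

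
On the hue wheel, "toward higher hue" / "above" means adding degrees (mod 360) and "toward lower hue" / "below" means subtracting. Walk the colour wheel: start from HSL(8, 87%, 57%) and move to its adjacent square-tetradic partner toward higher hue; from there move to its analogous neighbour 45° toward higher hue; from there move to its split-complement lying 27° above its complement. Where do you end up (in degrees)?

+90° (square ↑): 8 + 90 = 98°
+45° (analog 45° ↑): 98 + 45 = 143°
+207° (split-comp 27° ↑): 143 + 207 = 350°

350°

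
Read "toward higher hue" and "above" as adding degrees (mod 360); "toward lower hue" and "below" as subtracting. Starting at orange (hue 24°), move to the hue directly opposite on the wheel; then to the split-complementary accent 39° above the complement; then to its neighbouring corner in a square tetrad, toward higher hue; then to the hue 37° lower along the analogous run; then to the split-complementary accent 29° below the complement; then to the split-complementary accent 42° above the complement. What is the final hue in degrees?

24 + 180 = 204°   (complement)
204 + 219 = 423 → 423 − 360 = 63°   (split-comp 39° ↑)
63 + 90 = 153°   (square ↑)
153 − 37 = 116°   (analog 37° ↓)
116 + 151 = 267°   (split-comp 29° ↓)
267 + 222 = 489 → 489 − 360 = 129°   (split-comp 42° ↑)

129°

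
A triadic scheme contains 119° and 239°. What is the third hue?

A triad spaces three hues 120° apart.
The full set is {119°, 239°, 359°}.

359°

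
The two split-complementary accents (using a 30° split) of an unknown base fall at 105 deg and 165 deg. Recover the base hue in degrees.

315°

The accents sit 30° either side of the complement, so the complement is their short-arc midpoint on the wheel.
Short-arc midpoint of 105° and 165°: 135°.
Base is 180° from the complement: 135 − 180 = -45 → -45 + 360 = 315°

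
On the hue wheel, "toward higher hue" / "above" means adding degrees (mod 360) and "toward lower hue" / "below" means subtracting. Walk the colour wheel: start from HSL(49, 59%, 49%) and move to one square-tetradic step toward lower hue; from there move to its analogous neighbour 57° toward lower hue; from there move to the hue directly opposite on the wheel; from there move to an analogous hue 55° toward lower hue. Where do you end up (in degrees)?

−90° (square ↓): 49 − 90 = -41 → -41 + 360 = 319°
−57° (analog 57° ↓): 319 − 57 = 262°
+180° (complement): 262 + 180 = 442 → 442 − 360 = 82°
−55° (analog 55° ↓): 82 − 55 = 27°

27°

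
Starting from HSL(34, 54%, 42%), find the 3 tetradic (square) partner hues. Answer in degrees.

124°, 214°, 304°

34 + 90 = 124°
34 + 180 = 214°
34 + 270 = 304°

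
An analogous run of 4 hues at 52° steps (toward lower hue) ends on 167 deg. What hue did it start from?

323°

3 steps of 52° (toward lower hue) give a net shift of −156°.
Start = end − shift: 167 + 156 = 323°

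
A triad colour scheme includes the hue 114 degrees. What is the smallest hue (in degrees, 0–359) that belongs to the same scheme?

A triad places three hues 120° apart.
The full set through 114° is {114°, 234°, 354°}.

114°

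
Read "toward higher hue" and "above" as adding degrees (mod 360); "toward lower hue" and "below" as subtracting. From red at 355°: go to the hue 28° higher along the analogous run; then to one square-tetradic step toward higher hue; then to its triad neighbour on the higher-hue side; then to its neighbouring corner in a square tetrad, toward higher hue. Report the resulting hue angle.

323°

355 + 28 = 383 → 383 − 360 = 23°   (analog 28° ↑)
23 + 90 = 113°   (square ↑)
113 + 120 = 233°   (triadic ↑)
233 + 90 = 323°   (square ↑)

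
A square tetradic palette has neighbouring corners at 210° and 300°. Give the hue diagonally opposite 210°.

30°

A square tetradic scheme places four hues 90° apart; opposite corners are 180° apart.
210 + 180 = 390 → 390 − 360 = 30°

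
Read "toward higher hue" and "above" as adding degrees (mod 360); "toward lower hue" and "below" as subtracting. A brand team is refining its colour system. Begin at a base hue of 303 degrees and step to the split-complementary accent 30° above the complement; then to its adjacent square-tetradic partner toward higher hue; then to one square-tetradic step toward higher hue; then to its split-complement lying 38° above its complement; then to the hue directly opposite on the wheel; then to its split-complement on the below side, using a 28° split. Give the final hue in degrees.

split-comp 30° ↑ +210°: 303 + 210 = 513 → 513 − 360 = 153°
square ↑ +90°: 153 + 90 = 243°
square ↑ +90°: 243 + 90 = 333°
split-comp 38° ↑ +218°: 333 + 218 = 551 → 551 − 360 = 191°
complement +180°: 191 + 180 = 371 → 371 − 360 = 11°
split-comp 28° ↓ +152°: 11 + 152 = 163°

163°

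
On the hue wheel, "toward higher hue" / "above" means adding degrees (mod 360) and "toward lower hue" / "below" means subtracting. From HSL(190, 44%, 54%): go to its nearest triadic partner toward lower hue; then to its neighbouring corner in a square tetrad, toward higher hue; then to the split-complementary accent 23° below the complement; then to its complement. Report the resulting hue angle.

137°

190 − 120 = 70°   (triadic ↓)
70 + 90 = 160°   (square ↑)
160 + 157 = 317°   (split-comp 23° ↓)
317 + 180 = 497 → 497 − 360 = 137°   (complement)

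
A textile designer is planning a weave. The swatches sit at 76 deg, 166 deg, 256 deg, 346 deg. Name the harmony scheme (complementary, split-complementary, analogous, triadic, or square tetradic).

square tetradic

Sort the hues: 76°, 166°, 256°, 346°.
Successive gaps around the wheel: 90°, 90°, 90°, 90°.
Four hues every 90° form a square tetradic scheme.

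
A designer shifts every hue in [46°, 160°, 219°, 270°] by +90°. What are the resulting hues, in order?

136°, 250°, 309°, 0°

46 + 90 = 136°
160 + 90 = 250°
219 + 90 = 309°
270 + 90 = 360 → 360 − 360 = 0°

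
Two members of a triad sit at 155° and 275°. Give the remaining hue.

35°

A triad spaces three hues 120° apart.
The full set is {35°, 155°, 275°}.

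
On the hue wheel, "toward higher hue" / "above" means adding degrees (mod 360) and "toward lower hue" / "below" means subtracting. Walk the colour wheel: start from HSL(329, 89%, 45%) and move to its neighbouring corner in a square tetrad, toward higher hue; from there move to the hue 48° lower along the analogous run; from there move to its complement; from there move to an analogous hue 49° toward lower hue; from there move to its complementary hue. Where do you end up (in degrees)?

+90° (square ↑): 329 + 90 = 419 → 419 − 360 = 59°
−48° (analog 48° ↓): 59 − 48 = 11°
+180° (complement): 11 + 180 = 191°
−49° (analog 49° ↓): 191 − 49 = 142°
+180° (complement): 142 + 180 = 322°

322°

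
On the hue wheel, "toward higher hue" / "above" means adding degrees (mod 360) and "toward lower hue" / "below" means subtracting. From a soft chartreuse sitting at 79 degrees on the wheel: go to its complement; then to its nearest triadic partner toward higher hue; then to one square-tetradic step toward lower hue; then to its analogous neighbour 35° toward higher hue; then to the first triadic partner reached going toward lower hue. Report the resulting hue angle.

204°

complement +180°: 79 + 180 = 259°
triadic ↑ +120°: 259 + 120 = 379 → 379 − 360 = 19°
square ↓ −90°: 19 − 90 = -71 → -71 + 360 = 289°
analog 35° ↑ +35°: 289 + 35 = 324°
triadic ↓ −120°: 324 − 120 = 204°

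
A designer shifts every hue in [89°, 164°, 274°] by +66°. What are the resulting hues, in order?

89 + 66 = 155°
164 + 66 = 230°
274 + 66 = 340°

155°, 230°, 340°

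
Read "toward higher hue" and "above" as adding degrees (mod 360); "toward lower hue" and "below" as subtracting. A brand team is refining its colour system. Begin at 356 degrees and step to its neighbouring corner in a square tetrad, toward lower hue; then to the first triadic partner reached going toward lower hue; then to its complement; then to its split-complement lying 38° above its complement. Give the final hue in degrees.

184°

−90° (square ↓): 356 − 90 = 266°
−120° (triadic ↓): 266 − 120 = 146°
+180° (complement): 146 + 180 = 326°
+218° (split-comp 38° ↑): 326 + 218 = 544 → 544 − 360 = 184°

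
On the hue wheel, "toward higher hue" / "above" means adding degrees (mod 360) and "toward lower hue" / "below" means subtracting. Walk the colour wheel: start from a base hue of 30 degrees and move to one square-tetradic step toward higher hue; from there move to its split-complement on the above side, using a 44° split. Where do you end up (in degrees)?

344°

30 + 90 = 120°   (square ↑)
120 + 224 = 344°   (split-comp 44° ↑)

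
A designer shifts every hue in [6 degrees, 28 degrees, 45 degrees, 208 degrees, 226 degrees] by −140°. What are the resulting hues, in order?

226°, 248°, 265°, 68°, 86°

6 − 140 = -134 → -134 + 360 = 226°
28 − 140 = -112 → -112 + 360 = 248°
45 − 140 = -95 → -95 + 360 = 265°
208 − 140 = 68°
226 − 140 = 86°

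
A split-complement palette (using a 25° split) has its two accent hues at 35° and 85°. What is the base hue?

240°

The accents sit 25° either side of the complement, so the complement is their short-arc midpoint on the wheel.
Short-arc midpoint of 35° and 85°: 60°.
Base is 180° from the complement: 60 − 180 = -120 → -120 + 360 = 240°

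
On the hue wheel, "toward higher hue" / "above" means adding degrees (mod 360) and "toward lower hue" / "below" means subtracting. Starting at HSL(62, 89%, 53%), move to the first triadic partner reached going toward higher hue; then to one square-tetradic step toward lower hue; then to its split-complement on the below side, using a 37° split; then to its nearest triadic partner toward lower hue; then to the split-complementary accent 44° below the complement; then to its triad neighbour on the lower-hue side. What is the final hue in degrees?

131°

+120° (triadic ↑): 62 + 120 = 182°
−90° (square ↓): 182 − 90 = 92°
+143° (split-comp 37° ↓): 92 + 143 = 235°
−120° (triadic ↓): 235 − 120 = 115°
+136° (split-comp 44° ↓): 115 + 136 = 251°
−120° (triadic ↓): 251 − 120 = 131°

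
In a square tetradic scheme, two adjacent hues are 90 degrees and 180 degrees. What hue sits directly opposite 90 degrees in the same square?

270°

A square tetradic scheme places four hues 90° apart; opposite corners are 180° apart.
90 + 180 = 270°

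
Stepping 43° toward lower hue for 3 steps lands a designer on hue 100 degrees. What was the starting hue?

3 steps of 43° (toward lower hue) give a net shift of −129°.
Start = end − shift: 100 + 129 = 229°

229°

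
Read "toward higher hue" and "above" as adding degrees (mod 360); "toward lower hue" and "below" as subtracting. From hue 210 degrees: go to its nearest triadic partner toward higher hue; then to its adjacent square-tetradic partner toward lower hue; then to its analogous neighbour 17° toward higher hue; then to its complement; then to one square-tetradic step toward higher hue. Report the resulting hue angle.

210 + 120 = 330°   (triadic ↑)
330 − 90 = 240°   (square ↓)
240 + 17 = 257°   (analog 17° ↑)
257 + 180 = 437 → 437 − 360 = 77°   (complement)
77 + 90 = 167°   (square ↑)

167°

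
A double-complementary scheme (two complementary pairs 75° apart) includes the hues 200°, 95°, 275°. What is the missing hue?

20°

A rectangular tetradic uses two complementary pairs 75° apart: offsets 0°, 75°, 180°, 255°.
Among {95°, 200°, 275°}, 95° and 275° are a 180° pair.
The remaining hue 200° needs its own complement: 200 + 180 = 380 → 380 − 360 = 20°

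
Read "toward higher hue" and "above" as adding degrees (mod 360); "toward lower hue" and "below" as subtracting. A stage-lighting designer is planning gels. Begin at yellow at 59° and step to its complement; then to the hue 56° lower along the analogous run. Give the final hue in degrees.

183°

59 + 180 = 239°   (complement)
239 − 56 = 183°   (analog 56° ↓)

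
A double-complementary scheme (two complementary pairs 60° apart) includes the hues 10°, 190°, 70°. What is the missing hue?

250°

A rectangular tetradic uses two complementary pairs 60° apart: offsets 0°, 60°, 180°, 240°.
Among {10°, 70°, 190°}, 190° and 10° are a 180° pair.
The remaining hue 70° needs its own complement: 70 + 180 = 250°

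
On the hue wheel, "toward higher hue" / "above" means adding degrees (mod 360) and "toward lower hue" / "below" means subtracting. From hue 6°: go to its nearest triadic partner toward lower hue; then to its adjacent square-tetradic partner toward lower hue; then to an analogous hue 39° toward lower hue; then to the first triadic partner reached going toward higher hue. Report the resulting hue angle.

triadic ↓ −120°: 6 − 120 = -114 → -114 + 360 = 246°
square ↓ −90°: 246 − 90 = 156°
analog 39° ↓ −39°: 156 − 39 = 117°
triadic ↑ +120°: 117 + 120 = 237°

237°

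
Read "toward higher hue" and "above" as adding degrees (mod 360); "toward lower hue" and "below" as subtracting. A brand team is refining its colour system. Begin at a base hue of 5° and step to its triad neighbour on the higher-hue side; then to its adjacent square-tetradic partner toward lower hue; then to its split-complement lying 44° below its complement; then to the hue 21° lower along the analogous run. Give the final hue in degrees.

+120° (triadic ↑): 5 + 120 = 125°
−90° (square ↓): 125 − 90 = 35°
+136° (split-comp 44° ↓): 35 + 136 = 171°
−21° (analog 21° ↓): 171 − 21 = 150°

150°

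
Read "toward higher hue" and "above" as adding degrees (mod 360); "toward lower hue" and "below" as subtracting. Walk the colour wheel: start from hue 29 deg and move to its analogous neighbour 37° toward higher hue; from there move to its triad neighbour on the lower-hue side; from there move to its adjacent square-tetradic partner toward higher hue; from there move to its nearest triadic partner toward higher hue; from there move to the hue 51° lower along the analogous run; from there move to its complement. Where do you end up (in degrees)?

285°

analog 37° ↑ +37°: 29 + 37 = 66°
triadic ↓ −120°: 66 − 120 = -54 → -54 + 360 = 306°
square ↑ +90°: 306 + 90 = 396 → 396 − 360 = 36°
triadic ↑ +120°: 36 + 120 = 156°
analog 51° ↓ −51°: 156 − 51 = 105°
complement +180°: 105 + 180 = 285°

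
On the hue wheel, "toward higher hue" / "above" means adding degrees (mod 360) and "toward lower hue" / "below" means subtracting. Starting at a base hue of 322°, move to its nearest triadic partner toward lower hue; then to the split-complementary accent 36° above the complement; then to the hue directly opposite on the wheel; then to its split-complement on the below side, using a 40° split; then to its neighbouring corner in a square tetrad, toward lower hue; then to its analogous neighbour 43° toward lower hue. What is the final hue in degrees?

245°

−120° (triadic ↓): 322 − 120 = 202°
+216° (split-comp 36° ↑): 202 + 216 = 418 → 418 − 360 = 58°
+180° (complement): 58 + 180 = 238°
+140° (split-comp 40° ↓): 238 + 140 = 378 → 378 − 360 = 18°
−90° (square ↓): 18 − 90 = -72 → -72 + 360 = 288°
−43° (analog 43° ↓): 288 − 43 = 245°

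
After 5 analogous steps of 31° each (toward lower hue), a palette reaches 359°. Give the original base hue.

5 steps of 31° (toward lower hue) give a net shift of −155°.
Start = end − shift: 359 + 155 = 514 → 514 − 360 = 154°

154°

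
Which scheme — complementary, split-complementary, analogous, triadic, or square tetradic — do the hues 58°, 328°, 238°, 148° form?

Sort the hues: 58°, 148°, 238°, 328°.
Successive gaps around the wheel: 90°, 90°, 90°, 90°.
Four hues every 90° form a square tetradic scheme.

square tetradic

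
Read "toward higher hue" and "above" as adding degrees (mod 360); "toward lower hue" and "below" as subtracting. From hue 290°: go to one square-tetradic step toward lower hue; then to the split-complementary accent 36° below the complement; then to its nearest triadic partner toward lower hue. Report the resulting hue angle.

224°

290 − 90 = 200°   (square ↓)
200 + 144 = 344°   (split-comp 36° ↓)
344 − 120 = 224°   (triadic ↓)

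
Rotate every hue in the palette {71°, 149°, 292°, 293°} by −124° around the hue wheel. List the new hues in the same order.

71 − 124 = -53 → -53 + 360 = 307°
149 − 124 = 25°
292 − 124 = 168°
293 − 124 = 169°

307°, 25°, 168°, 169°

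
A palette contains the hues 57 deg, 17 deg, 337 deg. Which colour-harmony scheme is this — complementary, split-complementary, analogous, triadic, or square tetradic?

Sort the hues: 17°, 57°, 337°.
Successive gaps around the wheel: 40°, 280°, 40°.
A run of hues at equal small steps (40°) with one large closing gap is an analogous group.

analogous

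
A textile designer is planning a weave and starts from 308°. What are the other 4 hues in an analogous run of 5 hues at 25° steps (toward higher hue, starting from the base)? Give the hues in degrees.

333°, 358°, 23° and 48°

308 + 25 = 333°
308 + 50 = 358°
308 + 75 = 383 → 383 − 360 = 23°
308 + 100 = 408 → 408 − 360 = 48°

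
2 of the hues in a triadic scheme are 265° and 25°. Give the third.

145°

A triad places three hues 120° apart.
The full set through 25° is {25°, 145°, 265°}.
Given {25°, 265°}, the missing hue is 145°.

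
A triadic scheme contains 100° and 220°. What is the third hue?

A triad spaces three hues 120° apart.
The full set is {100°, 220°, 340°}.

340°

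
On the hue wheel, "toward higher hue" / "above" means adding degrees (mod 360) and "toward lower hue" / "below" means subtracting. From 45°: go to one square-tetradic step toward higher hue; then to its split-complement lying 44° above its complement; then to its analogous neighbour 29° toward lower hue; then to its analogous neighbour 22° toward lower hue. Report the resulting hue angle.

+90° (square ↑): 45 + 90 = 135°
+224° (split-comp 44° ↑): 135 + 224 = 359°
−29° (analog 29° ↓): 359 − 29 = 330°
−22° (analog 22° ↓): 330 − 22 = 308°

308°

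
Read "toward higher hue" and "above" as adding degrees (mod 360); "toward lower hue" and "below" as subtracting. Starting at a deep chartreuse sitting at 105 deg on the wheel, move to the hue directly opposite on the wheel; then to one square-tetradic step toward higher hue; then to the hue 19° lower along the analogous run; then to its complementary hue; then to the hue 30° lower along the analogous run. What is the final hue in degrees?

+180° (complement): 105 + 180 = 285°
+90° (square ↑): 285 + 90 = 375 → 375 − 360 = 15°
−19° (analog 19° ↓): 15 − 19 = -4 → -4 + 360 = 356°
+180° (complement): 356 + 180 = 536 → 536 − 360 = 176°
−30° (analog 30° ↓): 176 − 30 = 146°

146°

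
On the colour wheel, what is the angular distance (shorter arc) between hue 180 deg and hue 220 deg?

|180 − 220| = 40.
40 ≤ 180, so the shorter arc is 40°.

40°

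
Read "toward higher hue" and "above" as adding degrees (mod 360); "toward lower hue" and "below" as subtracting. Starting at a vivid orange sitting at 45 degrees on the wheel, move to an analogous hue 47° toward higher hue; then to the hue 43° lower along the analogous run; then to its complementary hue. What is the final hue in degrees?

229°

+47° (analog 47° ↑): 45 + 47 = 92°
−43° (analog 43° ↓): 92 − 43 = 49°
+180° (complement): 49 + 180 = 229°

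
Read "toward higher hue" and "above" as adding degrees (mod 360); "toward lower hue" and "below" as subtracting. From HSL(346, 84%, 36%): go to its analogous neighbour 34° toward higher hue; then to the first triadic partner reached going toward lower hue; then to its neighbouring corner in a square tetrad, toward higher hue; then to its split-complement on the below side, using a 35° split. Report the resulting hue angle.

135°

+34° (analog 34° ↑): 346 + 34 = 380 → 380 − 360 = 20°
−120° (triadic ↓): 20 − 120 = -100 → -100 + 360 = 260°
+90° (square ↑): 260 + 90 = 350°
+145° (split-comp 35° ↓): 350 + 145 = 495 → 495 − 360 = 135°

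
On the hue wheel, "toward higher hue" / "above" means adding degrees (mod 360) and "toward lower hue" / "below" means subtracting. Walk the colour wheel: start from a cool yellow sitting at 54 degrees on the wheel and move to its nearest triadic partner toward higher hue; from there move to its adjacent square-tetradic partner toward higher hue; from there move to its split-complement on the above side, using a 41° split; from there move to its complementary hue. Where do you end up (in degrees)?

305°

triadic ↑ +120°: 54 + 120 = 174°
square ↑ +90°: 174 + 90 = 264°
split-comp 41° ↑ +221°: 264 + 221 = 485 → 485 − 360 = 125°
complement +180°: 125 + 180 = 305°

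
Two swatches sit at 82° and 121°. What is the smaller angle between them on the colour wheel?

39°

|82 − 121| = 39.
39 ≤ 180, so the shorter arc is 39°.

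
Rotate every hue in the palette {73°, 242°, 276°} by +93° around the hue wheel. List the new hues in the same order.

73 + 93 = 166°
242 + 93 = 335°
276 + 93 = 369 → 369 − 360 = 9°

166°, 335°, 9°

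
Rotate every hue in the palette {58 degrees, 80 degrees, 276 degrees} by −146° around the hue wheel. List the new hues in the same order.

58 − 146 = -88 → -88 + 360 = 272°
80 − 146 = -66 → -66 + 360 = 294°
276 − 146 = 130°

272°, 294°, 130°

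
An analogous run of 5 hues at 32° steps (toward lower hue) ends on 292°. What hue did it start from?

4 steps of 32° (toward lower hue) give a net shift of −128°.
Start = end − shift: 292 + 128 = 420 → 420 − 360 = 60°

60°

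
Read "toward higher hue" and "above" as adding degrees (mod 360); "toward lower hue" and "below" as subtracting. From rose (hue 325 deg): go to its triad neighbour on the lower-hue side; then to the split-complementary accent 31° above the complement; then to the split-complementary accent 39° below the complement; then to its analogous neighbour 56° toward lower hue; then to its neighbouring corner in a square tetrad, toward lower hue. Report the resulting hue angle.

−120° (triadic ↓): 325 − 120 = 205°
+211° (split-comp 31° ↑): 205 + 211 = 416 → 416 − 360 = 56°
+141° (split-comp 39° ↓): 56 + 141 = 197°
−56° (analog 56° ↓): 197 − 56 = 141°
−90° (square ↓): 141 − 90 = 51°

51°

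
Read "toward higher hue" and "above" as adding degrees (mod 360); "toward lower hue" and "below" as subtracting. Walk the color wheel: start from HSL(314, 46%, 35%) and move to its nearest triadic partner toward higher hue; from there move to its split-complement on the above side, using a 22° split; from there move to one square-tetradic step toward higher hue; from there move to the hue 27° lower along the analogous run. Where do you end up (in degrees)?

339°

triadic ↑ +120°: 314 + 120 = 434 → 434 − 360 = 74°
split-comp 22° ↑ +202°: 74 + 202 = 276°
square ↑ +90°: 276 + 90 = 366 → 366 − 360 = 6°
analog 27° ↓ −27°: 6 − 27 = -21 → -21 + 360 = 339°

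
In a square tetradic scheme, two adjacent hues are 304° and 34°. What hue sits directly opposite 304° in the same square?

A square tetradic scheme places four hues 90° apart; opposite corners are 180° apart.
304 + 180 = 484 → 484 − 360 = 124°

124°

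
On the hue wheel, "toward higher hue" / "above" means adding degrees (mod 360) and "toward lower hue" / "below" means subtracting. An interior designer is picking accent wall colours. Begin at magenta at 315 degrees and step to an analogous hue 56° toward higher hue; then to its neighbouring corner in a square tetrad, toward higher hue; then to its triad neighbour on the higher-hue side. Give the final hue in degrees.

221°

+56° (analog 56° ↑): 315 + 56 = 371 → 371 − 360 = 11°
+90° (square ↑): 11 + 90 = 101°
+120° (triadic ↑): 101 + 120 = 221°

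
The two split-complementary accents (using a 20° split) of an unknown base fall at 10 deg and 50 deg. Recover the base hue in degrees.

The accents sit 20° either side of the complement, so the complement is their short-arc midpoint on the wheel.
Short-arc midpoint of 10° and 50°: 30°.
Base is 180° from the complement: 30 − 180 = -150 → -150 + 360 = 210°

210°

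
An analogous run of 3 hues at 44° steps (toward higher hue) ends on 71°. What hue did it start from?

343°

2 steps of 44° (toward higher hue) give a net shift of +88°.
Start = end − shift: 71 − 88 = -17 → -17 + 360 = 343°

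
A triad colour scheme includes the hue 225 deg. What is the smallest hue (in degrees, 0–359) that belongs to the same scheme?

105°

A triad places three hues 120° apart.
The full set through 225° is {105°, 225°, 345°}.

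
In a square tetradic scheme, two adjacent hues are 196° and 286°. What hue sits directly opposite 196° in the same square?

16°

A square tetradic scheme places four hues 90° apart; opposite corners are 180° apart.
196 + 180 = 376 → 376 − 360 = 16°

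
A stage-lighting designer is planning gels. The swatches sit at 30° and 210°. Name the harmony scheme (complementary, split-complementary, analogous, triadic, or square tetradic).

Sort the hues: 30°, 210°.
Successive gaps around the wheel: 180°, 180°.
Two hues 180° apart are complementary.

complementary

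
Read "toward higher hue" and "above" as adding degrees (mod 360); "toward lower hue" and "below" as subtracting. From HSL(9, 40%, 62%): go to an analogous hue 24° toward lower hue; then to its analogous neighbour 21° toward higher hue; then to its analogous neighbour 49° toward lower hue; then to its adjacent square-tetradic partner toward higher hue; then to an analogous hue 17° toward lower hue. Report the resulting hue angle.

−24° (analog 24° ↓): 9 − 24 = -15 → -15 + 360 = 345°
+21° (analog 21° ↑): 345 + 21 = 366 → 366 − 360 = 6°
−49° (analog 49° ↓): 6 − 49 = -43 → -43 + 360 = 317°
+90° (square ↑): 317 + 90 = 407 → 407 − 360 = 47°
−17° (analog 17° ↓): 47 − 17 = 30°

30°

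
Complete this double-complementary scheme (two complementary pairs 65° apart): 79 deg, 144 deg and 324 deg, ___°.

259°

A rectangular tetradic uses two complementary pairs 65° apart: offsets 0°, 65°, 180°, 245°.
Among {79°, 144°, 324°}, 324° and 144° are a 180° pair.
The remaining hue 79° needs its own complement: 79 + 180 = 259°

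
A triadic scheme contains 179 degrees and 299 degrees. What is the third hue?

59°

A triad spaces three hues 120° apart.
The full set is {59°, 179°, 299°}.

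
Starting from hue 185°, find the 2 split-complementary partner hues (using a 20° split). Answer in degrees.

345° and 25°

Complement of 185°: 185 + 180 = 365 → 365 − 360 = 5°
5 − 20 = -15 → -15 + 360 = 345°
5 + 20 = 25°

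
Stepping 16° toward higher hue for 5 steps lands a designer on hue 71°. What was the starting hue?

351°

5 steps of 16° (toward higher hue) give a net shift of +80°.
Start = end − shift: 71 − 80 = -9 → -9 + 360 = 351°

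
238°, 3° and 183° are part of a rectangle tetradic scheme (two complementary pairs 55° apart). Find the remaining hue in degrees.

A rectangular tetradic uses two complementary pairs 55° apart: offsets 0°, 55°, 180°, 235°.
Among {3°, 183°, 238°}, 3° and 183° are a 180° pair.
The remaining hue 238° needs its own complement: 238 + 180 = 418 → 418 − 360 = 58°

58°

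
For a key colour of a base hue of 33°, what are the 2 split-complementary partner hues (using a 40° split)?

Split-complementary hues sit 40° either side of the complement.
Complement of 33°: 33 + 180 = 213°
213 − 40 = 173°
213 + 40 = 253°

173° and 253°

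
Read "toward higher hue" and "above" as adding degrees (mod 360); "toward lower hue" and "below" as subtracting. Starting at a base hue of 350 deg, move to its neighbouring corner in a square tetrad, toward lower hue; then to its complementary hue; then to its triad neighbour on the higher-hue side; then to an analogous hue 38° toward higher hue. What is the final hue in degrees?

238°

350 − 90 = 260°   (square ↓)
260 + 180 = 440 → 440 − 360 = 80°   (complement)
80 + 120 = 200°   (triadic ↑)
200 + 38 = 238°   (analog 38° ↑)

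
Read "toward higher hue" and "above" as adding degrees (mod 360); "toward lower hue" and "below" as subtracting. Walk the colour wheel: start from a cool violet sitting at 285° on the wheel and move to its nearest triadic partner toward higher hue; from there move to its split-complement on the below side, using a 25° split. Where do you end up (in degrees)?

+120° (triadic ↑): 285 + 120 = 405 → 405 − 360 = 45°
+155° (split-comp 25° ↓): 45 + 155 = 200°

200°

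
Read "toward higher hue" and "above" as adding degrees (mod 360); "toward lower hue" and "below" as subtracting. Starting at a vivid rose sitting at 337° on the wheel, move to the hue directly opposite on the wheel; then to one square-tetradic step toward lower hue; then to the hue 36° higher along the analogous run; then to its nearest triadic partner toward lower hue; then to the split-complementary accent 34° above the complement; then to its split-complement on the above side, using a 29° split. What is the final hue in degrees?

337 + 180 = 517 → 517 − 360 = 157°   (complement)
157 − 90 = 67°   (square ↓)
67 + 36 = 103°   (analog 36° ↑)
103 − 120 = -17 → -17 + 360 = 343°   (triadic ↓)
343 + 214 = 557 → 557 − 360 = 197°   (split-comp 34° ↑)
197 + 209 = 406 → 406 − 360 = 46°   (split-comp 29° ↑)

46°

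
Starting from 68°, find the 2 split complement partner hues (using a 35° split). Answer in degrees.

Split-complementary hues sit 35° either side of the complement.
Complement of 68°: 68 + 180 = 248°
248 − 35 = 213°
248 + 35 = 283°

213° and 283°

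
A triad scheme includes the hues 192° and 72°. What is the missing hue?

A triad places three hues 120° apart.
The full set through 72° is {72°, 192°, 312°}.
Given {72°, 192°}, the missing hue is 312°.

312°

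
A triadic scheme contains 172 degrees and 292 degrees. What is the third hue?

52°

A triad spaces three hues 120° apart.
The full set is {52°, 172°, 292°}.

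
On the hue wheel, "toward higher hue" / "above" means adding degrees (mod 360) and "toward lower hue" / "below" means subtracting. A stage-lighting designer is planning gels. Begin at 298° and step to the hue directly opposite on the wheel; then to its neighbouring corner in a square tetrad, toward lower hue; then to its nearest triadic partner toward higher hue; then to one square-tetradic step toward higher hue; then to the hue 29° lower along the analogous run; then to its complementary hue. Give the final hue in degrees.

+180° (complement): 298 + 180 = 478 → 478 − 360 = 118°
−90° (square ↓): 118 − 90 = 28°
+120° (triadic ↑): 28 + 120 = 148°
+90° (square ↑): 148 + 90 = 238°
−29° (analog 29° ↓): 238 − 29 = 209°
+180° (complement): 209 + 180 = 389 → 389 − 360 = 29°

29°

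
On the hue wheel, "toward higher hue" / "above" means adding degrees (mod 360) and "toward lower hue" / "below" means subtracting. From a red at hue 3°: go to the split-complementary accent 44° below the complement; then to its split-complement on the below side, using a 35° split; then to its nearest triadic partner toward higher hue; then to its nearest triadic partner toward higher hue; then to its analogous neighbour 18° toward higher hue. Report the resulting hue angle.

+136° (split-comp 44° ↓): 3 + 136 = 139°
+145° (split-comp 35° ↓): 139 + 145 = 284°
+120° (triadic ↑): 284 + 120 = 404 → 404 − 360 = 44°
+120° (triadic ↑): 44 + 120 = 164°
+18° (analog 18° ↑): 164 + 18 = 182°

182°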